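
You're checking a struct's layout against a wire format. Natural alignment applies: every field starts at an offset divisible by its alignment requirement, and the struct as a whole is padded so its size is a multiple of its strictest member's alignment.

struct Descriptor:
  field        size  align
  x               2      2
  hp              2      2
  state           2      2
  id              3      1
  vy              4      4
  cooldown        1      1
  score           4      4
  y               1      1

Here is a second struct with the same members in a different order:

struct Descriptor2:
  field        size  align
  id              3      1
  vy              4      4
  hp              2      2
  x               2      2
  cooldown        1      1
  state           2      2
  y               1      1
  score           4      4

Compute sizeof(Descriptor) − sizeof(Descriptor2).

@0: x [2B, align 2] → 2
@2: hp [2B, align 2] → 4
@4: state [2B, align 2] → 6
@6: id [3B, align 1] → 9
+3 pad (align 4)
@12: vy [4B, align 4] → 16
@16: cooldown [1B, align 1] → 17
+3 pad (align 4)
@20: score [4B, align 4] → 24
@24: y [1B, align 1] → 25
+3 tail pad (align 4)
size 28, align 4
— Descriptor2 —
@0: id [3B, align 1] → 3
+1 pad (align 4)
@4: vy [4B, align 4] → 8
@8: hp [2B, align 2] → 10
@10: x [2B, align 2] → 12
@12: cooldown [1B, align 1] → 13
+1 pad (align 2)
@14: state [2B, align 2] → 16
@16: y [1B, align 1] → 17
+3 pad (align 4)
@20: score [4B, align 4] → 24
size 24, align 4
28 − 24 = 4

4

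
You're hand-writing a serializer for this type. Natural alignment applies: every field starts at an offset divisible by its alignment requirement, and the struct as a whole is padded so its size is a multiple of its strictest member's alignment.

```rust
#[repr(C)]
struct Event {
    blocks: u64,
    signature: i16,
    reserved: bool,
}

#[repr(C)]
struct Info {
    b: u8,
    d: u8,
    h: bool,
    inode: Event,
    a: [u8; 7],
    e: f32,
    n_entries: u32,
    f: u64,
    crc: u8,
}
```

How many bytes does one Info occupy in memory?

56 bytes

Event: 0..8  blocks  (8B, 8-aligned); 8..10  signature  (2B, 2-aligned); 10..11  reserved  (1B, 1-aligned); 11..16  -- tail padding (5B); sizeof = 16, alignof = 8
0..1  b  (1B, 1-aligned)
1..2  d  (1B, 1-aligned)
2..3  h  (1B, 1-aligned)
3..8  -- padding (5B)
8..24  inode  (16B, 8-aligned)
24..31  a  (7B, 1-aligned)
31..32  -- padding (1B)
32..36  e  (4B, 4-aligned)
36..40  n_entries  (4B, 4-aligned)
40..48  f  (8B, 8-aligned)
48..49  crc  (1B, 1-aligned)
49..56  -- tail padding (7B)
sizeof = 56, alignof = 8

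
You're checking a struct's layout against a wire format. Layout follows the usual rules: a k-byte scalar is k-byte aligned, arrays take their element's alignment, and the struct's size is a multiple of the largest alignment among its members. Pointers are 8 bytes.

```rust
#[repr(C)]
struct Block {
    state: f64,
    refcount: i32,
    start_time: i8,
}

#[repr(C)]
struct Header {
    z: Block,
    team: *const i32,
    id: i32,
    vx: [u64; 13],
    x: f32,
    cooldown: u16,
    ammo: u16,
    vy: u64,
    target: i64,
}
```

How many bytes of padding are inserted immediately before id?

Block: state at 0 (size 8, align 8) → ends 8; refcount at 8 (size 4, align 4) → ends 12; start_time at 12 (size 1, align 1) → ends 13; tail pad 3 to reach multiple of 8; total 16 bytes, alignment 8
z at 0 (size 16, align 8) → ends 16
team at 16 (size 8, align 8) → ends 24
id at 24 (size 4, align 4) → ends 28

0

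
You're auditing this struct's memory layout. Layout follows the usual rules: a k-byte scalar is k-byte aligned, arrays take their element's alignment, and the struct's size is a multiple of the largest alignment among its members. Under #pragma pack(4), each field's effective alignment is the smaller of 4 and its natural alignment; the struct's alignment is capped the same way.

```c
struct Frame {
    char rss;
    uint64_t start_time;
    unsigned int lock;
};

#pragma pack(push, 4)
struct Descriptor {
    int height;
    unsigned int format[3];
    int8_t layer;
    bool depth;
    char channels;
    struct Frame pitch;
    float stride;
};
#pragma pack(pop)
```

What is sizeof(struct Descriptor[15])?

720

Frame: 0..1  rss  (1B, 1-aligned); 1..8  -- padding (7B); 8..16  start_time  (8B, 8-aligned); 16..20  lock  (4B, 4-aligned); 20..24  -- tail padding (4B); sizeof = 24, alignof = 8
0..4  height  (4B, 4-aligned)
4..16  format  (12B, 4-aligned)
16..17  layer  (1B, 1-aligned)
17..18  depth  (1B, 1-aligned)
18..19  channels  (1B, 1-aligned)
19..20  -- padding (1B)
20..44  pitch  (24B, 4-aligned)
44..48  stride  (4B, 4-aligned)
sizeof = 48, alignof = 4
array of 15: 15 × 48 = 720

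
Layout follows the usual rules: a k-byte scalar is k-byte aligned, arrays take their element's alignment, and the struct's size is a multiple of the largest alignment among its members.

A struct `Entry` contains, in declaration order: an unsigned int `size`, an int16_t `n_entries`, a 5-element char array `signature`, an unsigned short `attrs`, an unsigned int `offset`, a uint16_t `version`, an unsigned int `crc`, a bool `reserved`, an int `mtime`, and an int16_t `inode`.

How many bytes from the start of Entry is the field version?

20

size at 0 (size 4, align 4) → ends 4
n_entries at 4 (size 2, align 2) → ends 6
signature at 6 (size 5, align 1) → ends 11
pad 1 to align 2 for attrs
attrs at 12 (size 2, align 2) → ends 14
pad 2 to align 4 for offset
offset at 16 (size 4, align 4) → ends 20
version at 20 (size 2, align 2) → ends 22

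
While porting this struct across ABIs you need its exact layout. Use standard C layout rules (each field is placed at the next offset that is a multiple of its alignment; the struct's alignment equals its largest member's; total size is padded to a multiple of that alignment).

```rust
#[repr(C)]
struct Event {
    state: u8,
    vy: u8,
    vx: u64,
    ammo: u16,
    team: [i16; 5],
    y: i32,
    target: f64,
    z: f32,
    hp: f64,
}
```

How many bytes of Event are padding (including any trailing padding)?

state at 0 (size 1, align 1) → ends 1
vy at 1 (size 1, align 1) → ends 2
pad 6 to align 8 for vx
vx at 8 (size 8, align 8) → ends 16
ammo at 16 (size 2, align 2) → ends 18
team at 18 (size 10, align 2) → ends 28
y at 28 (size 4, align 4) → ends 32
target at 32 (size 8, align 8) → ends 40
z at 40 (size 4, align 4) → ends 44
pad 4 to align 8 for hp
hp at 48 (size 8, align 8) → ends 56
total 56 bytes, alignment 8
data bytes 46, size 56 → padding 10

10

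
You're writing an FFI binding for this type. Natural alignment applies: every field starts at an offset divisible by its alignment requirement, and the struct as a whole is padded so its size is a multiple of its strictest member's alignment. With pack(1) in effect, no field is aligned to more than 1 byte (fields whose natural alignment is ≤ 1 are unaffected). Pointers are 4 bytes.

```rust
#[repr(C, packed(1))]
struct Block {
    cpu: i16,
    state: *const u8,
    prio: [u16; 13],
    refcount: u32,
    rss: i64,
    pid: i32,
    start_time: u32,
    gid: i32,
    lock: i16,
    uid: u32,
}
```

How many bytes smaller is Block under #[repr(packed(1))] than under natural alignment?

10

natural layout:
  0..2  cpu  (2B, 2-aligned)
  2..4  -- padding (2B)
  4..8  state  (4B, 4-aligned)
  8..34  prio  (26B, 2-aligned)
  34..36  -- padding (2B)
  36..40  refcount  (4B, 4-aligned)
  40..48  rss  (8B, 8-aligned)
  48..52  pid  (4B, 4-aligned)
  52..56  start_time  (4B, 4-aligned)
  56..60  gid  (4B, 4-aligned)
  60..62  lock  (2B, 2-aligned)
  62..64  -- padding (2B)
  64..68  uid  (4B, 4-aligned)
  68..72  -- tail padding (4B)
  sizeof = 72, alignof = 8
packed(1) layout:
  0..2  cpu  (2B, 1-aligned)
  2..6  state  (4B, 1-aligned)
  6..32  prio  (26B, 1-aligned)
  32..36  refcount  (4B, 1-aligned)
  36..44  rss  (8B, 1-aligned)
  44..48  pid  (4B, 1-aligned)
  48..52  start_time  (4B, 1-aligned)
  52..56  gid  (4B, 1-aligned)
  56..58  lock  (2B, 1-aligned)
  58..62  uid  (4B, 1-aligned)
  sizeof = 62, alignof = 1
72 − 62 = 10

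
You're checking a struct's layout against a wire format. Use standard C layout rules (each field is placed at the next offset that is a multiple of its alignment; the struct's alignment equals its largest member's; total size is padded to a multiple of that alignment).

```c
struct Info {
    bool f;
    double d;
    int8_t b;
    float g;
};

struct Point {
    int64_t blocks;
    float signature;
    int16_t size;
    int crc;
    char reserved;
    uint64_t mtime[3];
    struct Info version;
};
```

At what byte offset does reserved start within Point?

20

Info: @0: f [1B, align 1] → 1; +7 pad (align 8); @8: d [8B, align 8] → 16; @16: b [1B, align 1] → 17; +3 pad (align 4); @20: g [4B, align 4] → 24; size 24, align 8
@0: blocks [8B, align 8] → 8
@8: signature [4B, align 4] → 12
@12: size [2B, align 2] → 14
+2 pad (align 4)
@16: crc [4B, align 4] → 20
@20: reserved [1B, align 1] → 21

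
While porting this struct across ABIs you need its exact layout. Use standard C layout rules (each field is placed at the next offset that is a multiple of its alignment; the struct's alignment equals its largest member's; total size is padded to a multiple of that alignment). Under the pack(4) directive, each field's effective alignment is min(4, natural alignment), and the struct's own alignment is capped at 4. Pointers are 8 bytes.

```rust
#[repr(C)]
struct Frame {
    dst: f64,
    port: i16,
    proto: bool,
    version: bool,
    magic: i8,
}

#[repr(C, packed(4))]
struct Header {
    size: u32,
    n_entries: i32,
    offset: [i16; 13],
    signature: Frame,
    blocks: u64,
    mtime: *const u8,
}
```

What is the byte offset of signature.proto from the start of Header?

Frame: dst at 0 (size 8, align 8) → ends 8; port at 8 (size 2, align 2) → ends 10; proto at 10 (size 1, align 1) → ends 11; version at 11 (size 1, align 1) → ends 12; magic at 12 (size 1, align 1) → ends 13; tail pad 3 to reach multiple of 8; total 16 bytes, alignment 8
size at 0 (size 4, align 4) → ends 4
n_entries at 4 (size 4, align 4) → ends 8
offset at 8 (size 26, align 2) → ends 34
pad 2 to align 4 for signature
signature at 36 (size 16, align 4) → ends 52
within Frame: proto at 10
36 + 10 = 46

46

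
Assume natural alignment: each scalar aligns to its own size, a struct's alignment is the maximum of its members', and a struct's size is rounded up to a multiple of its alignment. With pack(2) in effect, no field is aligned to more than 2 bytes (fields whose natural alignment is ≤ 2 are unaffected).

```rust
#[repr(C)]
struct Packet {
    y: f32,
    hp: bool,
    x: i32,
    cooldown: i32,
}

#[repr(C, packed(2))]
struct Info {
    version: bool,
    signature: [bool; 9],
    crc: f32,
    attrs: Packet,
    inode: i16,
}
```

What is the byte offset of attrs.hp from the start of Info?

18

Packet: @0: y [4B, align 4] → 4; @4: hp [1B, align 1] → 5; +3 pad (align 4); @8: x [4B, align 4] → 12; @12: cooldown [4B, align 4] → 16; size 16, align 4
@0: version [1B, align 1] → 1
@1: signature [9B, align 1] → 10
@10: crc [4B, align 2] → 14
@14: attrs [16B, align 2] → 30
within Packet: hp at 4
14 + 4 = 18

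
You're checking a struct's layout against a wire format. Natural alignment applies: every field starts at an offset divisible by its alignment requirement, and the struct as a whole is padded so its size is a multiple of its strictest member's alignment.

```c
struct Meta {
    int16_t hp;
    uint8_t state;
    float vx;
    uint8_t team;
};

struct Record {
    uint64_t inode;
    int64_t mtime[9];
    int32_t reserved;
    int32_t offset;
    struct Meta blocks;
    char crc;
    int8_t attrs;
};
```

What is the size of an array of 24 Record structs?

Meta: 0..2  hp  (2B, 2-aligned); 2..3  state  (1B, 1-aligned); 3..4  -- padding (1B); 4..8  vx  (4B, 4-aligned); 8..9  team  (1B, 1-aligned); 9..12  -- tail padding (3B); sizeof = 12, alignof = 4
0..8  inode  (8B, 8-aligned)
8..80  mtime  (72B, 8-aligned)
80..84  reserved  (4B, 4-aligned)
84..88  offset  (4B, 4-aligned)
88..100  blocks  (12B, 4-aligned)
100..101  crc  (1B, 1-aligned)
101..102  attrs  (1B, 1-aligned)
102..104  -- tail padding (2B)
sizeof = 104, alignof = 8
array of 24: 24 × 104 = 2496

2496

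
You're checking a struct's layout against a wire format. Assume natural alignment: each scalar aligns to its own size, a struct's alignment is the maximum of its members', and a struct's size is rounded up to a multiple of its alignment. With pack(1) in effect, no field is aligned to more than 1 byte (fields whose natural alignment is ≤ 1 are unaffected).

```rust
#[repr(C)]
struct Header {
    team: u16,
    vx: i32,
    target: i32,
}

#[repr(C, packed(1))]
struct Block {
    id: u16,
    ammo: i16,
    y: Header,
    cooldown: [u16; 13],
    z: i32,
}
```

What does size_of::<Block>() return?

46

Header: 0..2  team  (2B, 2-aligned); 2..4  -- padding (2B); 4..8  vx  (4B, 4-aligned); 8..12  target  (4B, 4-aligned); sizeof = 12, alignof = 4
0..2  id  (2B, 1-aligned)
2..4  ammo  (2B, 1-aligned)
4..16  y  (12B, 1-aligned)
16..42  cooldown  (26B, 1-aligned)
42..46  z  (4B, 1-aligned)
sizeof = 46, alignof = 1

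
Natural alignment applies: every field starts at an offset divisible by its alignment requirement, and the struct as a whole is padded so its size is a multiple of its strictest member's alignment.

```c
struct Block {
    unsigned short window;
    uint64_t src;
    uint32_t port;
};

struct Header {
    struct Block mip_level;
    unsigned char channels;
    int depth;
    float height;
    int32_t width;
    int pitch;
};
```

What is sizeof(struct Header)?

Block: 0..2  window  (2B, 2-aligned); 2..8  -- padding (6B); 8..16  src  (8B, 8-aligned); 16..20  port  (4B, 4-aligned); 20..24  -- tail padding (4B); sizeof = 24, alignof = 8
0..24  mip_level  (24B, 8-aligned)
24..25  channels  (1B, 1-aligned)
25..28  -- padding (3B)
28..32  depth  (4B, 4-aligned)
32..36  height  (4B, 4-aligned)
36..40  width  (4B, 4-aligned)
40..44  pitch  (4B, 4-aligned)
44..48  -- tail padding (4B)
sizeof = 48, alignof = 8

48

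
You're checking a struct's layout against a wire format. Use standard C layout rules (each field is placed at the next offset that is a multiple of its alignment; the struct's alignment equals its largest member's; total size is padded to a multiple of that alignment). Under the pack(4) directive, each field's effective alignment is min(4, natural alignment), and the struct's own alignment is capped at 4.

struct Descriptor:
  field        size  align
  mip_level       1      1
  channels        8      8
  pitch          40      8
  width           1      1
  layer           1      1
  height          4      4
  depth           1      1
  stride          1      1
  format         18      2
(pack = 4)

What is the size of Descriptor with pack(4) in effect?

80

mip_level at 0 (size 1, align 1) → ends 1
pad 3 to align 4 for channels
channels at 4 (size 8, align 4) → ends 12
pitch at 12 (size 40, align 4) → ends 52
width at 52 (size 1, align 1) → ends 53
layer at 53 (size 1, align 1) → ends 54
pad 2 to align 4 for height
height at 56 (size 4, align 4) → ends 60
depth at 60 (size 1, align 1) → ends 61
stride at 61 (size 1, align 1) → ends 62
format at 62 (size 18, align 2) → ends 80
total 80 bytes, alignment 4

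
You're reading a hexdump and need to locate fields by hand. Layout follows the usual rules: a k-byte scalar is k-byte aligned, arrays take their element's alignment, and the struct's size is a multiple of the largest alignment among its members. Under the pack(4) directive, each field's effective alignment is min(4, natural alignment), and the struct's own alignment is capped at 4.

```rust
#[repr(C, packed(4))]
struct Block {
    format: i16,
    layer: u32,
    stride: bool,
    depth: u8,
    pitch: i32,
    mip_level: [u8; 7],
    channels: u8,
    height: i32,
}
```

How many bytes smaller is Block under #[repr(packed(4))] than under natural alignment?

natural layout:
  0..2  format  (2B, 2-aligned)
  2..4  -- padding (2B)
  4..8  layer  (4B, 4-aligned)
  8..9  stride  (1B, 1-aligned)
  9..10  depth  (1B, 1-aligned)
  10..12  -- padding (2B)
  12..16  pitch  (4B, 4-aligned)
  16..23  mip_level  (7B, 1-aligned)
  23..24  channels  (1B, 1-aligned)
  24..28  height  (4B, 4-aligned)
  sizeof = 28, alignof = 4
packed(4) layout:
  0..2  format  (2B, 2-aligned)
  2..4  -- padding (2B)
  4..8  layer  (4B, 4-aligned)
  8..9  stride  (1B, 1-aligned)
  9..10  depth  (1B, 1-aligned)
  10..12  -- padding (2B)
  12..16  pitch  (4B, 4-aligned)
  16..23  mip_level  (7B, 1-aligned)
  23..24  channels  (1B, 1-aligned)
  24..28  height  (4B, 4-aligned)
  sizeof = 28, alignof = 4
28 − 28 = 0

0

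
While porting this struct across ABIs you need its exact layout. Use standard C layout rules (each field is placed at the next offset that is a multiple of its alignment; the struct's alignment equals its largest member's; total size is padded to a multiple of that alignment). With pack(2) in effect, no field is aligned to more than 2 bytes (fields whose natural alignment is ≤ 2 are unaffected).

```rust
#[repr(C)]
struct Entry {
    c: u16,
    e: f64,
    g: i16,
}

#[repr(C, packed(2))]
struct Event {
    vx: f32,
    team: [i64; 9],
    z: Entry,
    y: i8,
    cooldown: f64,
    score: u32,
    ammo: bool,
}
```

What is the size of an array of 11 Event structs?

Entry: c at 0 (size 2, align 2) → ends 2; pad 6 to align 8 for e; e at 8 (size 8, align 8) → ends 16; g at 16 (size 2, align 2) → ends 18; tail pad 6 to reach multiple of 8; total 24 bytes, alignment 8
vx at 0 (size 4, align 2) → ends 4
team at 4 (size 72, align 2) → ends 76
z at 76 (size 24, align 2) → ends 100
y at 100 (size 1, align 1) → ends 101
pad 1 to align 2 for cooldown
cooldown at 102 (size 8, align 2) → ends 110
score at 110 (size 4, align 2) → ends 114
ammo at 114 (size 1, align 1) → ends 115
tail pad 1 to reach multiple of 2
total 116 bytes, alignment 2
array of 11: 11 × 116 = 1276

1276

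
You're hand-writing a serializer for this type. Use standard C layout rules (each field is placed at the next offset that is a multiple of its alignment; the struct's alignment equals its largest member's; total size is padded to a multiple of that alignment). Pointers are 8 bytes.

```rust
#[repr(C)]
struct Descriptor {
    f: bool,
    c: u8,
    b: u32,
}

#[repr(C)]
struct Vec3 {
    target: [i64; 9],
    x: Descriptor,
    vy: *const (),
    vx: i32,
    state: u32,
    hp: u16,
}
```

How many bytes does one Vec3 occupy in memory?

104 bytes

Descriptor: @0: f [1B, align 1] → 1; @1: c [1B, align 1] → 2; +2 pad (align 4); @4: b [4B, align 4] → 8; size 8, align 4
@0: target [72B, align 8] → 72
@72: x [8B, align 4] → 80
@80: vy [8B, align 8] → 88
@88: vx [4B, align 4] → 92
@92: state [4B, align 4] → 96
@96: hp [2B, align 2] → 98
+6 tail pad (align 8)
size 104, align 8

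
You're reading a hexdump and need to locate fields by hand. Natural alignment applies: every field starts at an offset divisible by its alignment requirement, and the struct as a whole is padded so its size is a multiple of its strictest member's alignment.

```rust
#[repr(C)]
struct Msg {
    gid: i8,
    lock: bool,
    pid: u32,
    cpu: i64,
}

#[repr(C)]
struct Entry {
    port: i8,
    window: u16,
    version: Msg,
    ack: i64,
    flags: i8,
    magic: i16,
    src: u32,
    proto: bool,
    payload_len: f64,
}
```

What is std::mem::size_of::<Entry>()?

Msg: @0: gid [1B, align 1] → 1; @1: lock [1B, align 1] → 2; +2 pad (align 4); @4: pid [4B, align 4] → 8; @8: cpu [8B, align 8] → 16; size 16, align 8
@0: port [1B, align 1] → 1
+1 pad (align 2)
@2: window [2B, align 2] → 4
+4 pad (align 8)
@8: version [16B, align 8] → 24
@24: ack [8B, align 8] → 32
@32: flags [1B, align 1] → 33
+1 pad (align 2)
@34: magic [2B, align 2] → 36
@36: src [4B, align 4] → 40
@40: proto [1B, align 1] → 41
+7 pad (align 8)
@48: payload_len [8B, align 8] → 56
size 56, align 8

56 bytes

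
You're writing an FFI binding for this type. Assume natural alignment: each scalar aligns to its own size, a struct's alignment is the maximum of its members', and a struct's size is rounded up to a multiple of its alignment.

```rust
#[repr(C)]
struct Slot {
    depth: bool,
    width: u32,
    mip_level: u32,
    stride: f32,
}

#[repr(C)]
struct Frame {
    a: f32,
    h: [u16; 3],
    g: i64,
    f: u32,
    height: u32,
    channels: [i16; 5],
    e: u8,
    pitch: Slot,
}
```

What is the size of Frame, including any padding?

64

Slot: depth at 0 (size 1, align 1) → ends 1; pad 3 to align 4 for width; width at 4 (size 4, align 4) → ends 8; mip_level at 8 (size 4, align 4) → ends 12; stride at 12 (size 4, align 4) → ends 16; total 16 bytes, alignment 4
a at 0 (size 4, align 4) → ends 4
h at 4 (size 6, align 2) → ends 10
pad 6 to align 8 for g
g at 16 (size 8, align 8) → ends 24
f at 24 (size 4, align 4) → ends 28
height at 28 (size 4, align 4) → ends 32
channels at 32 (size 10, align 2) → ends 42
e at 42 (size 1, align 1) → ends 43
pad 1 to align 4 for pitch
pitch at 44 (size 16, align 4) → ends 60
tail pad 4 to reach multiple of 8
total 64 bytes, alignment 8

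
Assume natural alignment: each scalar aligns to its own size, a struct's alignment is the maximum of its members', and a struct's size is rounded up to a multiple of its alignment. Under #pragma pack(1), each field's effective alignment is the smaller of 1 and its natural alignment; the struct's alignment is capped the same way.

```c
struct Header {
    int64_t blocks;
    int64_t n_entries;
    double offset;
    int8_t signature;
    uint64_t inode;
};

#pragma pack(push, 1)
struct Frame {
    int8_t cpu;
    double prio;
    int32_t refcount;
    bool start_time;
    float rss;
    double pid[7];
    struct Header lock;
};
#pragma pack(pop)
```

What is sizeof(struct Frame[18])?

Header: 0..8  blocks  (8B, 8-aligned); 8..16  n_entries  (8B, 8-aligned); 16..24  offset  (8B, 8-aligned); 24..25  signature  (1B, 1-aligned); 25..32  -- padding (7B); 32..40  inode  (8B, 8-aligned); sizeof = 40, alignof = 8
0..1  cpu  (1B, 1-aligned)
1..9  prio  (8B, 1-aligned)
9..13  refcount  (4B, 1-aligned)
13..14  start_time  (1B, 1-aligned)
14..18  rss  (4B, 1-aligned)
18..74  pid  (56B, 1-aligned)
74..114  lock  (40B, 1-aligned)
sizeof = 114, alignof = 1
array of 18: 18 × 114 = 2052

2052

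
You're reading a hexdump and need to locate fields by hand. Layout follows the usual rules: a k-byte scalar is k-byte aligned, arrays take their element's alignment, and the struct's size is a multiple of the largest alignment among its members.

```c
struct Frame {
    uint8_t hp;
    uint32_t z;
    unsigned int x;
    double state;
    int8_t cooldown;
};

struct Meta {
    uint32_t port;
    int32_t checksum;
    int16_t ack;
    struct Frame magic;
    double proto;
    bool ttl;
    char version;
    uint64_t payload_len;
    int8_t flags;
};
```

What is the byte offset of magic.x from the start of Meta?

Frame: @0: hp [1B, align 1] → 1; +3 pad (align 4); @4: z [4B, align 4] → 8; @8: x [4B, align 4] → 12; +4 pad (align 8); @16: state [8B, align 8] → 24; @24: cooldown [1B, align 1] → 25; +7 tail pad (align 8); size 32, align 8
@0: port [4B, align 4] → 4
@4: checksum [4B, align 4] → 8
@8: ack [2B, align 2] → 10
+6 pad (align 8)
@16: magic [32B, align 8] → 48
within Frame: x at 8
16 + 8 = 24

24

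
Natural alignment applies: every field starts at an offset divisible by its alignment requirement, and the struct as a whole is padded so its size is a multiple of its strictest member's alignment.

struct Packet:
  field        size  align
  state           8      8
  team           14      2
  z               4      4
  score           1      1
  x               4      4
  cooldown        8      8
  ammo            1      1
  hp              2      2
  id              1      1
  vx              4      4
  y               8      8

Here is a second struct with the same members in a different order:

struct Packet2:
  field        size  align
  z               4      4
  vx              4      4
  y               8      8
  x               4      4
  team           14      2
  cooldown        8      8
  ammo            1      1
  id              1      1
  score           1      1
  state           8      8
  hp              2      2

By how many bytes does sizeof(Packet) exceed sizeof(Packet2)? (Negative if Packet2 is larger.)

@0: state [8B, align 8] → 8
@8: team [14B, align 2] → 22
+2 pad (align 4)
@24: z [4B, align 4] → 28
@28: score [1B, align 1] → 29
+3 pad (align 4)
@32: x [4B, align 4] → 36
+4 pad (align 8)
@40: cooldown [8B, align 8] → 48
@48: ammo [1B, align 1] → 49
+1 pad (align 2)
@50: hp [2B, align 2] → 52
@52: id [1B, align 1] → 53
+3 pad (align 4)
@56: vx [4B, align 4] → 60
+4 pad (align 8)
@64: y [8B, align 8] → 72
size 72, align 8
— Packet2 —
@0: z [4B, align 4] → 4
@4: vx [4B, align 4] → 8
@8: y [8B, align 8] → 16
@16: x [4B, align 4] → 20
@20: team [14B, align 2] → 34
+6 pad (align 8)
@40: cooldown [8B, align 8] → 48
@48: ammo [1B, align 1] → 49
@49: id [1B, align 1] → 50
@50: score [1B, align 1] → 51
+5 pad (align 8)
@56: state [8B, align 8] → 64
@64: hp [2B, align 2] → 66
+6 tail pad (align 8)
size 72, align 8
72 − 72 = 0

0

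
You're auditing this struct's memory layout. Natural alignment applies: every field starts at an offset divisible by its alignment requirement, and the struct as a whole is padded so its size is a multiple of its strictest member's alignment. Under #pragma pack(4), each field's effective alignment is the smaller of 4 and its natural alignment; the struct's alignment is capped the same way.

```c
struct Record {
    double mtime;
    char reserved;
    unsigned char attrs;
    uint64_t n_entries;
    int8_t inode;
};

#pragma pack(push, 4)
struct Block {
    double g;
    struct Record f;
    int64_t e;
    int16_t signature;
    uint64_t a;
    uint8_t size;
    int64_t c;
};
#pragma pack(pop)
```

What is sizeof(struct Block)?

72

Record: mtime at 0 (size 8, align 8) → ends 8; reserved at 8 (size 1, align 1) → ends 9; attrs at 9 (size 1, align 1) → ends 10; pad 6 to align 8 for n_entries; n_entries at 16 (size 8, align 8) → ends 24; inode at 24 (size 1, align 1) → ends 25; tail pad 7 to reach multiple of 8; total 32 bytes, alignment 8
g at 0 (size 8, align 4) → ends 8
f at 8 (size 32, align 4) → ends 40
e at 40 (size 8, align 4) → ends 48
signature at 48 (size 2, align 2) → ends 50
pad 2 to align 4 for a
a at 52 (size 8, align 4) → ends 60
size at 60 (size 1, align 1) → ends 61
pad 3 to align 4 for c
c at 64 (size 8, align 4) → ends 72
total 72 bytes, alignment 4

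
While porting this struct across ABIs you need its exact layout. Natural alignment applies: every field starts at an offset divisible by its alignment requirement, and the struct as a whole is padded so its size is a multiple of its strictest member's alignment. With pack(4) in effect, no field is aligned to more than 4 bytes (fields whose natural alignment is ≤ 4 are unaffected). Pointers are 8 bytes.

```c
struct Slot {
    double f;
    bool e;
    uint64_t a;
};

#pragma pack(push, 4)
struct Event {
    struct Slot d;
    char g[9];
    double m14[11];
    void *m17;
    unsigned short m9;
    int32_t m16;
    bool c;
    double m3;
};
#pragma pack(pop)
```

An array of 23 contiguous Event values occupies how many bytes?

3496

Slot: f at 0 (size 8, align 8) → ends 8; e at 8 (size 1, align 1) → ends 9; pad 7 to align 8 for a; a at 16 (size 8, align 8) → ends 24; total 24 bytes, alignment 8
d at 0 (size 24, align 4) → ends 24
g at 24 (size 9, align 1) → ends 33
pad 3 to align 4 for m14
m14 at 36 (size 88, align 4) → ends 124
m17 at 124 (size 8, align 4) → ends 132
m9 at 132 (size 2, align 2) → ends 134
pad 2 to align 4 for m16
m16 at 136 (size 4, align 4) → ends 140
c at 140 (size 1, align 1) → ends 141
pad 3 to align 4 for m3
m3 at 144 (size 8, align 4) → ends 152
total 152 bytes, alignment 4
array of 23: 23 × 152 = 3496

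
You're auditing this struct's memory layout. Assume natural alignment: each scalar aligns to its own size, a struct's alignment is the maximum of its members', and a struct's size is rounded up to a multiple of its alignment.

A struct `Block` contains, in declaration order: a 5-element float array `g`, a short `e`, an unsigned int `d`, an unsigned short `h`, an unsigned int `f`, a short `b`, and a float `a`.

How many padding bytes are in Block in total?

g at 0 (size 20, align 4) → ends 20
e at 20 (size 2, align 2) → ends 22
pad 2 to align 4 for d
d at 24 (size 4, align 4) → ends 28
h at 28 (size 2, align 2) → ends 30
pad 2 to align 4 for f
f at 32 (size 4, align 4) → ends 36
b at 36 (size 2, align 2) → ends 38
pad 2 to align 4 for a
a at 40 (size 4, align 4) → ends 44
total 44 bytes, alignment 4
data bytes 38, size 44 → padding 6

6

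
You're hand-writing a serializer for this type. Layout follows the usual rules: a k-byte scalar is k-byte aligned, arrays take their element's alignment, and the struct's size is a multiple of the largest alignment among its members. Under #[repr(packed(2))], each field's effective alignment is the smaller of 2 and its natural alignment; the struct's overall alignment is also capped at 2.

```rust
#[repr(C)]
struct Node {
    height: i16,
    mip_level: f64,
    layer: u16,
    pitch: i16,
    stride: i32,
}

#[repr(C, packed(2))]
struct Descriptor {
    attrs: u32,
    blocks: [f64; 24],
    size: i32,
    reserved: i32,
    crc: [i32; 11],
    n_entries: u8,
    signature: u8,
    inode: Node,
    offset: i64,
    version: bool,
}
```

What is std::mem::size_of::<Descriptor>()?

284 bytes

Node: 0..2  height  (2B, 2-aligned); 2..8  -- padding (6B); 8..16  mip_level  (8B, 8-aligned); 16..18  layer  (2B, 2-aligned); 18..20  pitch  (2B, 2-aligned); 20..24  stride  (4B, 4-aligned); sizeof = 24, alignof = 8
0..4  attrs  (4B, 2-aligned)
4..196  blocks  (192B, 2-aligned)
196..200  size  (4B, 2-aligned)
200..204  reserved  (4B, 2-aligned)
204..248  crc  (44B, 2-aligned)
248..249  n_entries  (1B, 1-aligned)
249..250  signature  (1B, 1-aligned)
250..274  inode  (24B, 2-aligned)
274..282  offset  (8B, 2-aligned)
282..283  version  (1B, 1-aligned)
283..284  -- tail padding (1B)
sizeof = 284, alignof = 2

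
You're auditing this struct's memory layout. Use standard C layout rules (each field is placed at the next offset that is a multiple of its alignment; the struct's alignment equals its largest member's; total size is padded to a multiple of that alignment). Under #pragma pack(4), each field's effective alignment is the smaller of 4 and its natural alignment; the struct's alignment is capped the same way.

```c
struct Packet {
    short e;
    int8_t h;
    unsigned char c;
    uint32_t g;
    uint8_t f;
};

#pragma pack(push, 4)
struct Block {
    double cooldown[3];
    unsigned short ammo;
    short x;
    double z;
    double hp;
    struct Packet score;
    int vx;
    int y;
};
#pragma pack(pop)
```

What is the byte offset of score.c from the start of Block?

47

Packet: 0..2  e  (2B, 2-aligned); 2..3  h  (1B, 1-aligned); 3..4  c  (1B, 1-aligned); 4..8  g  (4B, 4-aligned); 8..9  f  (1B, 1-aligned); 9..12  -- tail padding (3B); sizeof = 12, alignof = 4
0..24  cooldown  (24B, 4-aligned)
24..26  ammo  (2B, 2-aligned)
26..28  x  (2B, 2-aligned)
28..36  z  (8B, 4-aligned)
36..44  hp  (8B, 4-aligned)
44..56  score  (12B, 4-aligned)
within Packet: c at 3
44 + 3 = 47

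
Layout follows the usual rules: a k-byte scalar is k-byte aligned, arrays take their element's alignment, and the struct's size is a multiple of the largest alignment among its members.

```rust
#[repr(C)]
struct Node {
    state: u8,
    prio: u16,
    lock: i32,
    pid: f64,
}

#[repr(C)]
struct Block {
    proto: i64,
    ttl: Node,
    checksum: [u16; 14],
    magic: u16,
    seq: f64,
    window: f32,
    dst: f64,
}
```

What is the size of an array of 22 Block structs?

1760

Node: state at 0 (size 1, align 1) → ends 1; pad 1 to align 2 for prio; prio at 2 (size 2, align 2) → ends 4; lock at 4 (size 4, align 4) → ends 8; pid at 8 (size 8, align 8) → ends 16; total 16 bytes, alignment 8
proto at 0 (size 8, align 8) → ends 8
ttl at 8 (size 16, align 8) → ends 24
checksum at 24 (size 28, align 2) → ends 52
magic at 52 (size 2, align 2) → ends 54
pad 2 to align 8 for seq
seq at 56 (size 8, align 8) → ends 64
window at 64 (size 4, align 4) → ends 68
pad 4 to align 8 for dst
dst at 72 (size 8, align 8) → ends 80
total 80 bytes, alignment 8
array of 22: 22 × 80 = 1760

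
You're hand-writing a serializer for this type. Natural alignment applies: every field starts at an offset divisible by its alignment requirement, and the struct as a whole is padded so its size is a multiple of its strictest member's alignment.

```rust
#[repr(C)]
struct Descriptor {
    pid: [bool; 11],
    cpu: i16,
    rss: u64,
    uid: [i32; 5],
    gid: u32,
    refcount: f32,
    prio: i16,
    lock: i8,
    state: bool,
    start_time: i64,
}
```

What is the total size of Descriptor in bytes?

64

@0: pid [11B, align 1] → 11
+1 pad (align 2)
@12: cpu [2B, align 2] → 14
+2 pad (align 8)
@16: rss [8B, align 8] → 24
@24: uid [20B, align 4] → 44
@44: gid [4B, align 4] → 48
@48: refcount [4B, align 4] → 52
@52: prio [2B, align 2] → 54
@54: lock [1B, align 1] → 55
@55: state [1B, align 1] → 56
@56: start_time [8B, align 8] → 64
size 64, align 8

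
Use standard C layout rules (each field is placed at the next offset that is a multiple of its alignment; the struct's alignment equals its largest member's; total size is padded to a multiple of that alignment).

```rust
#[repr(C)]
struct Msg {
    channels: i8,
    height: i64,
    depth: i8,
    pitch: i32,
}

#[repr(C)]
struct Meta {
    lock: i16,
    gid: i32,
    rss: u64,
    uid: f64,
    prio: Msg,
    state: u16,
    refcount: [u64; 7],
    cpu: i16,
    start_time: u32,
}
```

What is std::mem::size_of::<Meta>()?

120 bytes

Msg: @0: channels [1B, align 1] → 1; +7 pad (align 8); @8: height [8B, align 8] → 16; @16: depth [1B, align 1] → 17; +3 pad (align 4); @20: pitch [4B, align 4] → 24; size 24, align 8
@0: lock [2B, align 2] → 2
+2 pad (align 4)
@4: gid [4B, align 4] → 8
@8: rss [8B, align 8] → 16
@16: uid [8B, align 8] → 24
@24: prio [24B, align 8] → 48
@48: state [2B, align 2] → 50
+6 pad (align 8)
@56: refcount [56B, align 8] → 112
@112: cpu [2B, align 2] → 114
+2 pad (align 4)
@116: start_time [4B, align 4] → 120
size 120, align 8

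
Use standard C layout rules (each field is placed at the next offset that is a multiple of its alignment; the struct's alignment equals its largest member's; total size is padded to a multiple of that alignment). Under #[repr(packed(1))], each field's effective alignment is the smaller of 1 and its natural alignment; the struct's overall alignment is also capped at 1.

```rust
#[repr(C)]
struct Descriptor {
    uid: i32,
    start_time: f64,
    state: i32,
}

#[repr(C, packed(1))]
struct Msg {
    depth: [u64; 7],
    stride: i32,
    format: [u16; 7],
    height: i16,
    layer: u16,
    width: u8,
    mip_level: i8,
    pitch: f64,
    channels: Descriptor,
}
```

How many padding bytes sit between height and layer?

0

Descriptor: uid at 0 (size 4, align 4) → ends 4; pad 4 to align 8 for start_time; start_time at 8 (size 8, align 8) → ends 16; state at 16 (size 4, align 4) → ends 20; tail pad 4 to reach multiple of 8; total 24 bytes, alignment 8
depth at 0 (size 56, align 1) → ends 56
stride at 56 (size 4, align 1) → ends 60
format at 60 (size 14, align 1) → ends 74
height at 74 (size 2, align 1) → ends 76
layer at 76 (size 2, align 1) → ends 78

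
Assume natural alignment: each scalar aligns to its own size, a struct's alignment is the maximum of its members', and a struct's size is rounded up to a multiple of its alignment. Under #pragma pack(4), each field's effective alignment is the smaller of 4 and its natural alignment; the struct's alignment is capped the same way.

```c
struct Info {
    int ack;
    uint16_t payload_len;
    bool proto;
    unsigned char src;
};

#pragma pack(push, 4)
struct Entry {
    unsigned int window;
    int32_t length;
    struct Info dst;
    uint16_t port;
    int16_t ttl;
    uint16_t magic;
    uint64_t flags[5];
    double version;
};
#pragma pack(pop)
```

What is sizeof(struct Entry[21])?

Info: @0: ack [4B, align 4] → 4; @4: payload_len [2B, align 2] → 6; @6: proto [1B, align 1] → 7; @7: src [1B, align 1] → 8; size 8, align 4
@0: window [4B, align 4] → 4
@4: length [4B, align 4] → 8
@8: dst [8B, align 4] → 16
@16: port [2B, align 2] → 18
@18: ttl [2B, align 2] → 20
@20: magic [2B, align 2] → 22
+2 pad (align 4)
@24: flags [40B, align 4] → 64
@64: version [8B, align 4] → 72
size 72, align 4
array of 21: 21 × 72 = 1512

1512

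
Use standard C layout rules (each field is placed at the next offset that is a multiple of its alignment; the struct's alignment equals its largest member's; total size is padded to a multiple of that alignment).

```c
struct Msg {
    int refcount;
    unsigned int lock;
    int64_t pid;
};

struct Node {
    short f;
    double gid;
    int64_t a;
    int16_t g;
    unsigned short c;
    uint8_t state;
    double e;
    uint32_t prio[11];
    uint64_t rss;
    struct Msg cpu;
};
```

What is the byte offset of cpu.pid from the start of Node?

104

Msg: 0..4  refcount  (4B, 4-aligned); 4..8  lock  (4B, 4-aligned); 8..16  pid  (8B, 8-aligned); sizeof = 16, alignof = 8
0..2  f  (2B, 2-aligned)
2..8  -- padding (6B)
8..16  gid  (8B, 8-aligned)
16..24  a  (8B, 8-aligned)
24..26  g  (2B, 2-aligned)
26..28  c  (2B, 2-aligned)
28..29  state  (1B, 1-aligned)
29..32  -- padding (3B)
32..40  e  (8B, 8-aligned)
40..84  prio  (44B, 4-aligned)
84..88  -- padding (4B)
88..96  rss  (8B, 8-aligned)
96..112  cpu  (16B, 8-aligned)
within Msg: pid at 8
96 + 8 = 104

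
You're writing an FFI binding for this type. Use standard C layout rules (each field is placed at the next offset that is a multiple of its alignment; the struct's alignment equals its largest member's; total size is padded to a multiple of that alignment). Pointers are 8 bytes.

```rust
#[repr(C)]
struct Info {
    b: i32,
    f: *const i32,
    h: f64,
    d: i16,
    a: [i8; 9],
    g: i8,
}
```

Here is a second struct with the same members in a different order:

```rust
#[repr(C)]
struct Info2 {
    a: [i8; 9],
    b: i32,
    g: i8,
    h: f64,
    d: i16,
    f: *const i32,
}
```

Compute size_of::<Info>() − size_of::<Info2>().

b at 0 (size 4, align 4) → ends 4
pad 4 to align 8 for f
f at 8 (size 8, align 8) → ends 16
h at 16 (size 8, align 8) → ends 24
d at 24 (size 2, align 2) → ends 26
a at 26 (size 9, align 1) → ends 35
g at 35 (size 1, align 1) → ends 36
tail pad 4 to reach multiple of 8
total 40 bytes, alignment 8
— Info2 —
a at 0 (size 9, align 1) → ends 9
pad 3 to align 4 for b
b at 12 (size 4, align 4) → ends 16
g at 16 (size 1, align 1) → ends 17
pad 7 to align 8 for h
h at 24 (size 8, align 8) → ends 32
d at 32 (size 2, align 2) → ends 34
pad 6 to align 8 for f
f at 40 (size 8, align 8) → ends 48
total 48 bytes, alignment 8
40 − 48 = -8

-8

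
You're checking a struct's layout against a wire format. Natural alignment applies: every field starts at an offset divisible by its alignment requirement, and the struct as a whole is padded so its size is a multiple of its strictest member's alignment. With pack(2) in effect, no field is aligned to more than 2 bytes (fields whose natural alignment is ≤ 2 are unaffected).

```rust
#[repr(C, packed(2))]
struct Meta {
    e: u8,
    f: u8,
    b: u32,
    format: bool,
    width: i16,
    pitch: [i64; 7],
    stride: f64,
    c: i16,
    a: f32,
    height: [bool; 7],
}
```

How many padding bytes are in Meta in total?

2

e at 0 (size 1, align 1) → ends 1
f at 1 (size 1, align 1) → ends 2
b at 2 (size 4, align 2) → ends 6
format at 6 (size 1, align 1) → ends 7
pad 1 to align 2 for width
width at 8 (size 2, align 2) → ends 10
pitch at 10 (size 56, align 2) → ends 66
stride at 66 (size 8, align 2) → ends 74
c at 74 (size 2, align 2) → ends 76
a at 76 (size 4, align 2) → ends 80
height at 80 (size 7, align 1) → ends 87
tail pad 1 to reach multiple of 2
total 88 bytes, alignment 2
data bytes 86, size 88 → padding 2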